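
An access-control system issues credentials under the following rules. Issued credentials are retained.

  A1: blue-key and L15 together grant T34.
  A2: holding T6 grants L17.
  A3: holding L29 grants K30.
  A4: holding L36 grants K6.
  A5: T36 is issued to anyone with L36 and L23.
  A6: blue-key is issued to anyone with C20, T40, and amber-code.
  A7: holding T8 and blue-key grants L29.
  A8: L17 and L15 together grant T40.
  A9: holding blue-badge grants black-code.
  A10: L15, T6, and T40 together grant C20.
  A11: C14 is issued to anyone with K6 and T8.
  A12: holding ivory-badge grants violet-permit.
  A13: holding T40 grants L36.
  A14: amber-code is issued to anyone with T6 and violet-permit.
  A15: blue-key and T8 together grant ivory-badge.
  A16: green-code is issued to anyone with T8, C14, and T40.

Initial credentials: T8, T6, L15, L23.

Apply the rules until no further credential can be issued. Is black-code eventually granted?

No

black-code would need blue-badge (A9), but blue-badge is never granted.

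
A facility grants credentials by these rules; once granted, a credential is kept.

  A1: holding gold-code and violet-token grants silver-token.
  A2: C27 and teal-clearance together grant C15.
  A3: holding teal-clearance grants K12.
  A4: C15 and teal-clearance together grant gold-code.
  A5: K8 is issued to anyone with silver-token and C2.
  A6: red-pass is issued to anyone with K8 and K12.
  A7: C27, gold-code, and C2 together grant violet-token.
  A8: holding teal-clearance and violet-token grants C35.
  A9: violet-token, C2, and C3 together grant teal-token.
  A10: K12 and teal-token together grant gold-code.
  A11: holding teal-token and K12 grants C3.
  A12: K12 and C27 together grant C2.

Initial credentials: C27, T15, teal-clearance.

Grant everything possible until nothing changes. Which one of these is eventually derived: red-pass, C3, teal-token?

Holding C27 and teal-clearance grants C15 (A2).
Holding teal-clearance grants K12 (A3).
Holding C15 and teal-clearance grants gold-code (A4).
Holding K12 and C27 grants C2 (A12).
Holding C27, gold-code, and C2 grants violet-token (A7).
Holding gold-code and violet-token grants silver-token (A1).
Holding silver-token and C2 grants K8 (A5).
Holding K8 and K12 grants red-pass (A6).
teal-token would need violet-token, C2, and C3 (A9), but C3 is never granted. C3 would need teal-token and K12 (A11), but teal-token is never granted.

red-pass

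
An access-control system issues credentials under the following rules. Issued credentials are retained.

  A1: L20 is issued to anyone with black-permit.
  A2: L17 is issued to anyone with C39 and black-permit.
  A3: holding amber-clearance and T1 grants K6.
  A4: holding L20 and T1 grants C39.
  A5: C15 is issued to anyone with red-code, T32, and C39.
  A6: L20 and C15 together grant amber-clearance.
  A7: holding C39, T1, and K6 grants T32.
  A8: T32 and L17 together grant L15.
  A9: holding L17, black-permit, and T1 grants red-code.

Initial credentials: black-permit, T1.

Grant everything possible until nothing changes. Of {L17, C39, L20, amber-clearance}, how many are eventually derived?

Holding black-permit grants L20 (A1).
Holding L20 and T1 grants C39 (A4).
Holding C39 and black-permit grants L17 (A2).
L17: reached.
C39: reached.
L20: reached.
amber-clearance would need L20 and C15 (A6), but C15 is never granted.
Reached: L17, C39, and L20 — 3 of the 4.

3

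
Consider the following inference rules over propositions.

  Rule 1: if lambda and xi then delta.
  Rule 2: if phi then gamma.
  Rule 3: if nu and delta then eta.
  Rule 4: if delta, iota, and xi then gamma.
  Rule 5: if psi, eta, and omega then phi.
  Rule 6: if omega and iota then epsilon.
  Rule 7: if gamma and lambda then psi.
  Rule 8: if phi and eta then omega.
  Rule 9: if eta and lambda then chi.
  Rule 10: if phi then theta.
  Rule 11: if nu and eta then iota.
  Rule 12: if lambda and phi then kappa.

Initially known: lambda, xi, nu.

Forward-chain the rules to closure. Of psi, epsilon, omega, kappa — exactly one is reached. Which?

lambda and xi hold, so delta follows (Rule 1).
nu and delta hold, so eta follows (Rule 3).
nu and eta hold, so iota follows (Rule 11).
delta, iota, and xi hold, so gamma follows (Rule 4).
From gamma and lambda, Rule 7 gives psi.
kappa would need lambda and phi (Rule 12), but phi is never established. epsilon would need omega and iota (Rule 6), but omega is never established. omega would need phi and eta (Rule 8), but phi is never established.

psi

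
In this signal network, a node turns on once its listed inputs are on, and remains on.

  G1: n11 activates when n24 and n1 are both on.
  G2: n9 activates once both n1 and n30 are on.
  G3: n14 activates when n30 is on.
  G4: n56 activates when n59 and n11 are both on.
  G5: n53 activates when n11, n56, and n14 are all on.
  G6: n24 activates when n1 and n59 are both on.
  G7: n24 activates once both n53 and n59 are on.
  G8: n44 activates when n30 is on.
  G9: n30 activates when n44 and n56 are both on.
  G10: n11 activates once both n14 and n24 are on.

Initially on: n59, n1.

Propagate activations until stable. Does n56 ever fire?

Yes

G6: n1 and n59 on → n24 on.
n24 and n1 are on, so n11 activates (G1).
n59 and n11 are on, so n56 activates (G4).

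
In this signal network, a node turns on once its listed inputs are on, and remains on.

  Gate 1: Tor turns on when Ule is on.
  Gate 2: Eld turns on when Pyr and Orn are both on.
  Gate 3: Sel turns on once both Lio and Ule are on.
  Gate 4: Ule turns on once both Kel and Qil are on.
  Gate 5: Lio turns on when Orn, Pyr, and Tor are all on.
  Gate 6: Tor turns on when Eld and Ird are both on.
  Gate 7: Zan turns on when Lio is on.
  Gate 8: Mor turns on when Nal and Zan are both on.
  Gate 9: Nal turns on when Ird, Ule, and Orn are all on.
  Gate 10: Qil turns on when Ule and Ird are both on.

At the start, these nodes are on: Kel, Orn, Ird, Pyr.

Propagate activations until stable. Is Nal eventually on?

No

Nal would need Ird, Ule, and Orn (Gate 9), but Ule never turns on.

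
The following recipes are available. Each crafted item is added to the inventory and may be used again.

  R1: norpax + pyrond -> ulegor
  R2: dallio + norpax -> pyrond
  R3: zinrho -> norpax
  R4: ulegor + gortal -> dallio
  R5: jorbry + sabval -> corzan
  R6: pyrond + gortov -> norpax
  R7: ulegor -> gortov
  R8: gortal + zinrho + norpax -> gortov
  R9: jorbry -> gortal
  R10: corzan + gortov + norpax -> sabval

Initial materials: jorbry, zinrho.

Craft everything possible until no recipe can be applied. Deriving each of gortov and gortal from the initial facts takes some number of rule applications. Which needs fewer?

gortal

gortal: jorbry -> gortal (R9). [1 rule application]
gortov: Using R3, zinrho makes norpax. Using R9, jorbry makes gortal. Using R8, gortal, zinrho, and norpax make gortov. [3 rule applications]
gortal needs fewer.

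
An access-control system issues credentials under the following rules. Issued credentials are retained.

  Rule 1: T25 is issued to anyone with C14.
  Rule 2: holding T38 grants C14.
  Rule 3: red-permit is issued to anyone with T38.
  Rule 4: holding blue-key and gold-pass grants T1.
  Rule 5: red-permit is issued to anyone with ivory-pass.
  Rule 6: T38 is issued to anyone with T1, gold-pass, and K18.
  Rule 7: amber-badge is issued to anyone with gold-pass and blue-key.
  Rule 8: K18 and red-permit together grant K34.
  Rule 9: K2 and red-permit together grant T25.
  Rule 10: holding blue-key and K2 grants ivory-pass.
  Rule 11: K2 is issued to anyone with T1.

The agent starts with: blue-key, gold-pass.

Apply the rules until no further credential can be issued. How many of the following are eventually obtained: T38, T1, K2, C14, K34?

Holding blue-key and gold-pass grants T1 (Rule 4).
Holding T1 grants K2 (Rule 11).
T38 would need T1, gold-pass, and K18 (Rule 6), but K18 is never granted.
T1: reached.
K2: reached.
C14 would need T38 (Rule 2), but T38 is never granted.
K34 would need K18 and red-permit (Rule 8), but K18 is never granted.
Reached: T1 and K2 — 2 of the 5.

2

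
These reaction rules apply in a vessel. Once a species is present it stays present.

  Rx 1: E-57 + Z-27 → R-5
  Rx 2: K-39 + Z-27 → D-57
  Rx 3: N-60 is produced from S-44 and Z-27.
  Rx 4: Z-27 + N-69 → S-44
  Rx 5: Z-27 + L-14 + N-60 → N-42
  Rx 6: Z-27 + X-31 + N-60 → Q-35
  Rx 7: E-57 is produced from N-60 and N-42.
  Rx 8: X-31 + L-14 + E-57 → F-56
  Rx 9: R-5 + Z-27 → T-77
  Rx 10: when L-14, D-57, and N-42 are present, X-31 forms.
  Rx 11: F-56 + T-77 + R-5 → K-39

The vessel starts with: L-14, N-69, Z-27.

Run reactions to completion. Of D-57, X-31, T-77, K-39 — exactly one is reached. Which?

Z-27 and N-69 present → S-44 forms (Rx 4).
S-44 and Z-27 present → N-60 forms (Rx 3).
Z-27, L-14, and N-60 present → N-42 forms (Rx 5).
N-60 and N-42 present → E-57 forms (Rx 7).
E-57 and Z-27 present → R-5 forms (Rx 1).
R-5 and Z-27 present → T-77 forms (Rx 9).
D-57 would need K-39 and Z-27 (Rx 2), but K-39 never forms. K-39 would need F-56, T-77, and R-5 (Rx 11), but F-56 never forms. X-31 would need L-14, D-57, and N-42 (Rx 10), but D-57 never forms.

T-77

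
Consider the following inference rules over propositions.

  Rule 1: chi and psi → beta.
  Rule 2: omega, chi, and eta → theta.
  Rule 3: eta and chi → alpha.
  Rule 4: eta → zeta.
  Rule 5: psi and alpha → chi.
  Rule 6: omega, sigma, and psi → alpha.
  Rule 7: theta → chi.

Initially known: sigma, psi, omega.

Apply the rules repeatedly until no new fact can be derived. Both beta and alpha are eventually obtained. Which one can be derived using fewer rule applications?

alpha

alpha: omega, sigma, and psi hold, so alpha follows (Rule 6). [1 rule application]
beta: omega, sigma, and psi hold, so alpha follows (Rule 6). From psi and alpha, Rule 5 gives chi. From chi and psi, Rule 1 gives beta. [3 rule applications]
alpha needs fewer.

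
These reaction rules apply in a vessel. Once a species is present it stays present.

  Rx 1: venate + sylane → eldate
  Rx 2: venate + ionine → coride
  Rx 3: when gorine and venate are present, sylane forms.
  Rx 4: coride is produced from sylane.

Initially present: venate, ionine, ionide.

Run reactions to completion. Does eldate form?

No

eldate would need venate and sylane (Rx 1), but sylane never forms.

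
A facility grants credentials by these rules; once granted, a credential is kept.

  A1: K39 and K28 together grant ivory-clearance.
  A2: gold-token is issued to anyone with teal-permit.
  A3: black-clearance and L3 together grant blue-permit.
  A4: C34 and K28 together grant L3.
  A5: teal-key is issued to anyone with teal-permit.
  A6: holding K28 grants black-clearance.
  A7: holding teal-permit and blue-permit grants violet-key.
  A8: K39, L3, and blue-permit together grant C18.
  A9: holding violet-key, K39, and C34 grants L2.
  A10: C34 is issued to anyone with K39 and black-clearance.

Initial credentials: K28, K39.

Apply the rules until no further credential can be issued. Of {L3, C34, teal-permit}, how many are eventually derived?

2

Holding K28 grants black-clearance (A6).
Holding K39 and black-clearance grants C34 (A10).
Holding C34 and K28 grants L3 (A4).
L3: reached.
C34: reached.
No rule produces teal-permit, and it is not given.
Reached: L3 and C34 — 2 of the 3.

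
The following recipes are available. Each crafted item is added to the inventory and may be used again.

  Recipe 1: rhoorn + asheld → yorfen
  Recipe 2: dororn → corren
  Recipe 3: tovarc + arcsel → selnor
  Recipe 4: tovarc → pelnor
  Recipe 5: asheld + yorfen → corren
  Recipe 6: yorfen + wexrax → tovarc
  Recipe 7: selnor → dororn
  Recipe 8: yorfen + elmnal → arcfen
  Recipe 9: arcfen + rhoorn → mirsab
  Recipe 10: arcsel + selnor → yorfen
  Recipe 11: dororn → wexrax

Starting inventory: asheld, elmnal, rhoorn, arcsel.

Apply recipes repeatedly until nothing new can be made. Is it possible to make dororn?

No

dororn would need selnor (Recipe 7), but selnor is never obtained.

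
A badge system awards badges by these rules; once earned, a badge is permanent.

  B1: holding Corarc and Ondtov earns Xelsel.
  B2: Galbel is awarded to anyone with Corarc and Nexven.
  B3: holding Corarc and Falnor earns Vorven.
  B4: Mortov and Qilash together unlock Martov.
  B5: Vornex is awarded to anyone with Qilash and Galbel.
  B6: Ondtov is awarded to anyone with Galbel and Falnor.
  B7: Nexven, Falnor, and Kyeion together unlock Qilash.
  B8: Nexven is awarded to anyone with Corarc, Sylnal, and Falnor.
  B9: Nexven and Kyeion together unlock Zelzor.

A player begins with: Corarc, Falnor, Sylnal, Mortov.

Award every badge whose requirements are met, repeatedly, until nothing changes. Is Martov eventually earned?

Martov would need Mortov and Qilash (B4), but Qilash is never earned.

No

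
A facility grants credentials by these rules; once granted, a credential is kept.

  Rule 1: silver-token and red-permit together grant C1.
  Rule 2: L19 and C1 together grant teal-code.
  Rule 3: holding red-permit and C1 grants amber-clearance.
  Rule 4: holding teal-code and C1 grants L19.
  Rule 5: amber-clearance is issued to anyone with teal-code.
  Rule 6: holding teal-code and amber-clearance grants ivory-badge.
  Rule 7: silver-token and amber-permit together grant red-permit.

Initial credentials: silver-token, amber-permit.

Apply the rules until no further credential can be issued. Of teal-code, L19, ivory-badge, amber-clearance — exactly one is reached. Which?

Holding silver-token and amber-permit grants red-permit (Rule 7).
Holding silver-token and red-permit grants C1 (Rule 1).
Holding red-permit and C1 grants amber-clearance (Rule 3).
L19 would need teal-code and C1 (Rule 4), but teal-code is never granted. ivory-badge would need teal-code and amber-clearance (Rule 6), but teal-code is never granted. teal-code would need L19 and C1 (Rule 2), but L19 is never granted.

amber-clearance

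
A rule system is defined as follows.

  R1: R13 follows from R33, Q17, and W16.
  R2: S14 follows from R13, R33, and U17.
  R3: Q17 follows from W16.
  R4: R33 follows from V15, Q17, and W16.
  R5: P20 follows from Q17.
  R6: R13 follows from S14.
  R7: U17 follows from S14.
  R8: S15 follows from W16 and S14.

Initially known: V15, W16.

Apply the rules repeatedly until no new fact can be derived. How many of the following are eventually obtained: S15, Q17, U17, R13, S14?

W16 holds, so Q17 follows (R3).
From V15, Q17, and W16, R4 gives R33.
From R33, Q17, and W16, R1 gives R13.
S15 would need W16 and S14 (R8), but S14 is never established.
Q17: reached.
U17 would need S14 (R7), but S14 is never established.
R13: reached.
S14 would need R13, R33, and U17 (R2), but U17 is never established.
Reached: Q17 and R13 — 2 of the 5.

2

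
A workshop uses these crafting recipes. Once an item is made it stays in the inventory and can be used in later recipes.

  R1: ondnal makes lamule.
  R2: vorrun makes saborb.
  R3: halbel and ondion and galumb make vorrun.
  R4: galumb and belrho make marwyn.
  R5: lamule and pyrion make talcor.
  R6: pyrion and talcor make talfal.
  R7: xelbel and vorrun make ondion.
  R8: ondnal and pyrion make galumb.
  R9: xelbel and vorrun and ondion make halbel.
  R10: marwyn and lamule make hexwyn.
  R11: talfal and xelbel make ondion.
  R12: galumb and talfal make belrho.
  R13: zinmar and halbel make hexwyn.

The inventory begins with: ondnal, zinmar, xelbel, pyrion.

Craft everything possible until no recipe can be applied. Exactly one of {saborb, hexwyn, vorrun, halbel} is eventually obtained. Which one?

ondnal and pyrion → galumb (R8).
Using R1, ondnal makes lamule.
Using R5, lamule and pyrion make talcor.
Using R6, pyrion and talcor make talfal.
galumb and talfal → belrho (R12).
Using R4, galumb and belrho make marwyn.
marwyn and lamule → hexwyn (R10).
vorrun would need halbel, ondion, and galumb (R3), but halbel is never obtained. halbel would need xelbel, vorrun, and ondion (R9), but vorrun is never obtained. saborb would need vorrun (R2), but vorrun is never obtained.

hexwyn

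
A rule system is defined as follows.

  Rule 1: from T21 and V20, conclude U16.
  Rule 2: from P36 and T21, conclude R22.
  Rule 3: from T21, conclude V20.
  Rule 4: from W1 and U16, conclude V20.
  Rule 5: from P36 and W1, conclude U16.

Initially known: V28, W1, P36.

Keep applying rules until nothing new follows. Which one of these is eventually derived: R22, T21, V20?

V20

P36 and W1 hold, so U16 follows (Rule 5).
From W1 and U16, Rule 4 gives V20.
No rule produces T21, and it is not given. R22 would need P36 and T21 (Rule 2), but T21 is never established.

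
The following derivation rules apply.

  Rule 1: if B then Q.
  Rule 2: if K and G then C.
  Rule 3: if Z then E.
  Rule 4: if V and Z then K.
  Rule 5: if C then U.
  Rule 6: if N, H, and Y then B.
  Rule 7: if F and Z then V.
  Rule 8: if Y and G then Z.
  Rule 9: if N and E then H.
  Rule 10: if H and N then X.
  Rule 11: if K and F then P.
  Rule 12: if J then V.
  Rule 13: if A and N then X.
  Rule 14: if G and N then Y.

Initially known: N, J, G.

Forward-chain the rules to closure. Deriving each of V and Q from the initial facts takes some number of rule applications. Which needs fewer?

V: J holds, so V follows (Rule 12). [1 rule application]
Q: G and N hold, so Y follows (Rule 14). Y and G hold, so Z follows (Rule 8). Z holds, so E follows (Rule 3). N and E hold, so H follows (Rule 9). N, H, and Y hold, so B follows (Rule 6). From B, Rule 1 gives Q. [6 rule applications]
V needs fewer.

V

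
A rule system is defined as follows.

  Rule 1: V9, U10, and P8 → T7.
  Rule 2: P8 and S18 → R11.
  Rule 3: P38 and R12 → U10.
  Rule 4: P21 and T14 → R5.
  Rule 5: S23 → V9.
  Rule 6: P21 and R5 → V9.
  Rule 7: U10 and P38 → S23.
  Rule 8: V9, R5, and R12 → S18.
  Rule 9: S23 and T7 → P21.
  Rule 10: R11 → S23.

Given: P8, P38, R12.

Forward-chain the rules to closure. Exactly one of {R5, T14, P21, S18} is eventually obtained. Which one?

P21

P38 and R12 hold, so U10 follows (Rule 3).
U10 and P38 hold, so S23 follows (Rule 7).
From S23, Rule 5 gives V9.
From V9, U10, and P8, Rule 1 gives T7.
From S23 and T7, Rule 9 gives P21.
No rule produces T14, and it is not given. S18 would need V9, R5, and R12 (Rule 8), but R5 is never established. R5 would need P21 and T14 (Rule 4), but T14 is never established.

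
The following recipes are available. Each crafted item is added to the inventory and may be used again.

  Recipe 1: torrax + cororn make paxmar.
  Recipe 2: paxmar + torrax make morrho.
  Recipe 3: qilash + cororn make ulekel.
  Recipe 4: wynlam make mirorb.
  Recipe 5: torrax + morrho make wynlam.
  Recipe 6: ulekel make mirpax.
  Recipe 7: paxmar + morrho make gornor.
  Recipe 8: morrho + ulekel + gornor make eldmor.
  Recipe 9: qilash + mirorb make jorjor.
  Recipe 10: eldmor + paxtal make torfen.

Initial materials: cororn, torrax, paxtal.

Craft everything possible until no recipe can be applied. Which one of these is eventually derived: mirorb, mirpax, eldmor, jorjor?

Using Recipe 1, torrax and cororn make paxmar.
paxmar + torrax → morrho (Recipe 2).
Using Recipe 5, torrax and morrho make wynlam.
wynlam → mirorb (Recipe 4).
eldmor would need morrho, ulekel, and gornor (Recipe 8), but ulekel is never obtained. mirpax would need ulekel (Recipe 6), but ulekel is never obtained. jorjor would need qilash and mirorb (Recipe 9), but qilash is never obtained.

mirorb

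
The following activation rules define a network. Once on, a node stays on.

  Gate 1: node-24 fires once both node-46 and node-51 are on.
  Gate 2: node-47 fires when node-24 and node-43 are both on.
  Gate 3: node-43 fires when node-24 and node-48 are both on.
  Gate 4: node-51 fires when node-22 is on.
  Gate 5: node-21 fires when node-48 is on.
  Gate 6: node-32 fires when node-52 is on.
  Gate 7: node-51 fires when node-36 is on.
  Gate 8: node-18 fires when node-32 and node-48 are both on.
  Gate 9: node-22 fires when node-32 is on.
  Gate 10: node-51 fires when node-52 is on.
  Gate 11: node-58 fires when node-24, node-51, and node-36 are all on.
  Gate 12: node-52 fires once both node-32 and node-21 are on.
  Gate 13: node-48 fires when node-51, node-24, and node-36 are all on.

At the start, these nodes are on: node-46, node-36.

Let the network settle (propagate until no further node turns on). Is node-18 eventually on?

node-18 would need node-32 and node-48 (Gate 8), but node-32 never turns on.

No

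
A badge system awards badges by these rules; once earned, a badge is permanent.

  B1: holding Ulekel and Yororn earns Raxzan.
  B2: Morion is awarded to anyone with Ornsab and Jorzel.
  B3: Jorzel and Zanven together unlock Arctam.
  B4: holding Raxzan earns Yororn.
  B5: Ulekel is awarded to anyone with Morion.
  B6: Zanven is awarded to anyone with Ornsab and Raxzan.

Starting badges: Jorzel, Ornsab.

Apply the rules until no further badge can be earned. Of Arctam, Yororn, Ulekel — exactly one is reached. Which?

Ulekel

With Ornsab and Jorzel, Morion is earned (B2).
With Morion, Ulekel is earned (B5).
Yororn would need Raxzan (B4), but Raxzan is never earned. Arctam would need Jorzel and Zanven (B3), but Zanven is never earned.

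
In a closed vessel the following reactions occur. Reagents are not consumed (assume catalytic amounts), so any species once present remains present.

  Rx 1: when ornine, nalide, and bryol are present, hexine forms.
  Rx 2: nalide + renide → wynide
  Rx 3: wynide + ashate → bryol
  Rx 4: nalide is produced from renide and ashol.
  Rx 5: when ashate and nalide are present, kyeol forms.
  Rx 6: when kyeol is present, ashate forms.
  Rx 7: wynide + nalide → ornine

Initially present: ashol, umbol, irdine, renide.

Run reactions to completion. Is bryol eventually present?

bryol would need wynide and ashate (Rx 3), but ashate never forms.

No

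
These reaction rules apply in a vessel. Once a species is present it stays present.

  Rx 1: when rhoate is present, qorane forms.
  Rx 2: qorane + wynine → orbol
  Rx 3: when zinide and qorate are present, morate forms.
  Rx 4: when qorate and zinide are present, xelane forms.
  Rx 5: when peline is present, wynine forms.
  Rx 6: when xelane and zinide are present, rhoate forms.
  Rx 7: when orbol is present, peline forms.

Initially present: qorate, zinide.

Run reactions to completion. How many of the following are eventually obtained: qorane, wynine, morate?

qorate and zinide present → xelane forms (Rx 4).
zinide and qorate present → morate forms (Rx 3).
xelane and zinide present → rhoate forms (Rx 6).
rhoate present → qorane forms (Rx 1).
qorane: reached.
wynine would need peline (Rx 5), but peline never forms.
morate: reached.
Reached: qorane and morate — 2 of the 3.

2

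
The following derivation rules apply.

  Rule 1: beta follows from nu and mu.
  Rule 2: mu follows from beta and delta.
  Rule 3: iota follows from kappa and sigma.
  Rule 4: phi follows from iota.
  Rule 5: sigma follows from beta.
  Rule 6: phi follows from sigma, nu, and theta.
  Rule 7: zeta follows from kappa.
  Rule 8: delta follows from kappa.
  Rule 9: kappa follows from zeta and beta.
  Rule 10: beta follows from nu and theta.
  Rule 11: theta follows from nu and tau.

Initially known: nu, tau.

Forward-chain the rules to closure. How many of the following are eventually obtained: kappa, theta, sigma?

nu and tau hold, so theta follows (Rule 11).
nu and theta hold, so beta follows (Rule 10).
beta holds, so sigma follows (Rule 5).
kappa would need zeta and beta (Rule 9), but zeta is never established.
theta: reached.
sigma: reached.
Reached: theta and sigma — 2 of the 3.

2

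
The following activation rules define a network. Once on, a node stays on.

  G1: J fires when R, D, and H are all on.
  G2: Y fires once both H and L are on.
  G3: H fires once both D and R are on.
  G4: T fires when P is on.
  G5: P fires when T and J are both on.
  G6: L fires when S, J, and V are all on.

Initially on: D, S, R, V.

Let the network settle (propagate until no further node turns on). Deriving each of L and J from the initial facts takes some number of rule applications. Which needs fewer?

J

J: D and R are on, so H fires (G3). R, D, and H are on, so J fires (G1). [2 rule applications]
L: D and R are on, so H fires (G3). G1: R, D, and H on → J on. S, J, and V are on, so L fires (G6). [3 rule applications]
J needs fewer.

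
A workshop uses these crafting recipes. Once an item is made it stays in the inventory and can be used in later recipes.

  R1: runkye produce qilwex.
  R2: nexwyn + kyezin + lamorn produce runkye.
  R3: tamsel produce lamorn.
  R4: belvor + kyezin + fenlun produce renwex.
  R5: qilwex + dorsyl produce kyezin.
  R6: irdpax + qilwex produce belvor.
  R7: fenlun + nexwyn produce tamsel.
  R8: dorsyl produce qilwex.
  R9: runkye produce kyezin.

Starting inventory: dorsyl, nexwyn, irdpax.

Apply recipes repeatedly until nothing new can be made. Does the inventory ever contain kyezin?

Yes

Using R8, dorsyl makes qilwex.
qilwex + dorsyl → kyezin (R5).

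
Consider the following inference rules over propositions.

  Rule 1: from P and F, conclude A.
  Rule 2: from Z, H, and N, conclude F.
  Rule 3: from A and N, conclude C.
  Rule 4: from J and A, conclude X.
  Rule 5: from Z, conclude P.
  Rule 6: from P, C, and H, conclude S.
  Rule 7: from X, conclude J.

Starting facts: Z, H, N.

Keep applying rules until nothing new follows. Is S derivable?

From Z, Rule 5 gives P.
From Z, H, and N, Rule 2 gives F.
From P and F, Rule 1 gives A.
A and N hold, so C follows (Rule 3).
From P, C, and H, Rule 6 gives S.

Yes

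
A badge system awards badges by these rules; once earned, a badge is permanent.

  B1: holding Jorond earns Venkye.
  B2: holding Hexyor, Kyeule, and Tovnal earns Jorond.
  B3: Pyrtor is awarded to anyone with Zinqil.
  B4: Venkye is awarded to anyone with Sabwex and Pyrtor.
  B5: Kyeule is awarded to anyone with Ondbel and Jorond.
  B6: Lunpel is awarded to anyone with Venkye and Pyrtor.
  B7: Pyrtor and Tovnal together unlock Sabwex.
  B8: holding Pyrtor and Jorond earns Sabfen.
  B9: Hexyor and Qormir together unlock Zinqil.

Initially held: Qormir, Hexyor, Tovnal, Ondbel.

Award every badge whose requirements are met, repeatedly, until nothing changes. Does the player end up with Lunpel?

Yes

With Hexyor and Qormir, Zinqil is earned (B9).
With Zinqil, Pyrtor is earned (B3).
With Pyrtor and Tovnal, Sabwex is earned (B7).
With Sabwex and Pyrtor, Venkye is earned (B4).
With Venkye and Pyrtor, Lunpel is earned (B6).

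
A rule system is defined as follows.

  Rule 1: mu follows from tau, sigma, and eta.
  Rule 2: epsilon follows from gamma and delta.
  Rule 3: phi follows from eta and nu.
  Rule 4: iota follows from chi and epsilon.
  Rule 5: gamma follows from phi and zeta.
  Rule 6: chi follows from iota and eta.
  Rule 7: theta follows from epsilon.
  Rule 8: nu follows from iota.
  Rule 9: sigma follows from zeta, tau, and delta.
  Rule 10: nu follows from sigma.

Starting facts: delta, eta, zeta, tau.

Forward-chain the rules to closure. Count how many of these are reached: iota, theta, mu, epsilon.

3

zeta, tau, and delta hold, so sigma follows (Rule 9).
From tau, sigma, and eta, Rule 1 gives mu.
sigma holds, so nu follows (Rule 10).
From eta and nu, Rule 3 gives phi.
From phi and zeta, Rule 5 gives gamma.
From gamma and delta, Rule 2 gives epsilon.
epsilon holds, so theta follows (Rule 7).
iota would need chi and epsilon (Rule 4), but chi is never established.
theta: reached.
mu: reached.
epsilon: reached.
Reached: theta, mu, and epsilon — 3 of the 4.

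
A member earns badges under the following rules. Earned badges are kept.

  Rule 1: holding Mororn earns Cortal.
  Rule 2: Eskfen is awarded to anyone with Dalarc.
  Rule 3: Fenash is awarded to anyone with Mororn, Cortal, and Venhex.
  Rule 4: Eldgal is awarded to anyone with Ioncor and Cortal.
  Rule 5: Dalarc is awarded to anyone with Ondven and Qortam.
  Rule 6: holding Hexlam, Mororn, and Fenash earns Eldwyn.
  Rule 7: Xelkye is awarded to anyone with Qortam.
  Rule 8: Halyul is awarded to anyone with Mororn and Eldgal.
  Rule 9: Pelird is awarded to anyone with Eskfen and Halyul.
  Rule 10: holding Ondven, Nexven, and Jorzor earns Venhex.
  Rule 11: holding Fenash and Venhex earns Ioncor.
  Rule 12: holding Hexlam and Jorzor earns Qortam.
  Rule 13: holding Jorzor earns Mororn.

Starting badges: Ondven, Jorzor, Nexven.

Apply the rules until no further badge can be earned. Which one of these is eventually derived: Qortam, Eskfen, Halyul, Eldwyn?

With Ondven, Nexven, and Jorzor, Venhex is earned (Rule 10).
With Jorzor, Mororn is earned (Rule 13).
With Mororn, Cortal is earned (Rule 1).
With Mororn, Cortal, and Venhex, Fenash is earned (Rule 3).
With Fenash and Venhex, Ioncor is earned (Rule 11).
With Ioncor and Cortal, Eldgal is earned (Rule 4).
With Mororn and Eldgal, Halyul is earned (Rule 8).
Eskfen would need Dalarc (Rule 2), but Dalarc is never earned. Qortam would need Hexlam and Jorzor (Rule 12), but Hexlam is never earned. Eldwyn would need Hexlam, Mororn, and Fenash (Rule 6), but Hexlam is never earned.

Halyul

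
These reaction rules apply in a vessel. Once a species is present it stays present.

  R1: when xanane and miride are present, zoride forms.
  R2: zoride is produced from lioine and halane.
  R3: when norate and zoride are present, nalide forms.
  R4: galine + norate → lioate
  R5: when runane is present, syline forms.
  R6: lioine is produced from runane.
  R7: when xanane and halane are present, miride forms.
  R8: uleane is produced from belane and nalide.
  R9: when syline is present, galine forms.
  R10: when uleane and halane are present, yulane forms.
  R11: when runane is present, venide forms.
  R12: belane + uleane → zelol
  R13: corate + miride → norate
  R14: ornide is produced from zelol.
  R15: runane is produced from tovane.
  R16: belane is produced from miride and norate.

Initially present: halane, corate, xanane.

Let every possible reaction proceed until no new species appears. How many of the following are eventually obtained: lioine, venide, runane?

lioine would need runane (R6), but runane never forms.
venide would need runane (R11), but runane never forms.
runane would need tovane (R15), but tovane never forms.
None of the 3 are reached.

0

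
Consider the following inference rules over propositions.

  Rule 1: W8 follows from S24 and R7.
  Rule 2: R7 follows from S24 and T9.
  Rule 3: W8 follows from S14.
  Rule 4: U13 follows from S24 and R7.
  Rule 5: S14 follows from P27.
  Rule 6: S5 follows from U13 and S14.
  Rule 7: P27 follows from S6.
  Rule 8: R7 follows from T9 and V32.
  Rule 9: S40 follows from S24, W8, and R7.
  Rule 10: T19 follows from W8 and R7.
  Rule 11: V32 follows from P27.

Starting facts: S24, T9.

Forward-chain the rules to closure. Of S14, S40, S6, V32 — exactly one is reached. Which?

S40

S24 and T9 hold, so R7 follows (Rule 2).
S24 and R7 hold, so W8 follows (Rule 1).
From S24, W8, and R7, Rule 9 gives S40.
V32 would need P27 (Rule 11), but P27 is never established. S14 would need P27 (Rule 5), but P27 is never established. No rule produces S6, and it is not given.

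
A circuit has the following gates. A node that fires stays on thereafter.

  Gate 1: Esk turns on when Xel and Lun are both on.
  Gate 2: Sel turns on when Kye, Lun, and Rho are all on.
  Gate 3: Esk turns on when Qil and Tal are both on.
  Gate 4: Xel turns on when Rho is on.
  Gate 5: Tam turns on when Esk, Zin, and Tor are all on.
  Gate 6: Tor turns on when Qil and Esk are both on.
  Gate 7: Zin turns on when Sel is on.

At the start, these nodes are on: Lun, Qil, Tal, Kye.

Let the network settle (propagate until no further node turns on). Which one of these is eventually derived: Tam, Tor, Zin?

Gate 3: Qil and Tal on → Esk on.
Qil and Esk are on, so Tor turns on (Gate 6).
Tam would need Esk, Zin, and Tor (Gate 5), but Zin never turns on. Zin would need Sel (Gate 7), but Sel never turns on.

Tor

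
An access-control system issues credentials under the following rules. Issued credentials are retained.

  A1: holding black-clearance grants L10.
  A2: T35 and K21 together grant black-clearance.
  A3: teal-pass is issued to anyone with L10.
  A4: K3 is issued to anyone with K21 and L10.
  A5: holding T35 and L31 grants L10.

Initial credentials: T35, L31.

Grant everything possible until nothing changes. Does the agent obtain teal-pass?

Yes

Holding T35 and L31 grants L10 (A5).
Holding L10 grants teal-pass (A3).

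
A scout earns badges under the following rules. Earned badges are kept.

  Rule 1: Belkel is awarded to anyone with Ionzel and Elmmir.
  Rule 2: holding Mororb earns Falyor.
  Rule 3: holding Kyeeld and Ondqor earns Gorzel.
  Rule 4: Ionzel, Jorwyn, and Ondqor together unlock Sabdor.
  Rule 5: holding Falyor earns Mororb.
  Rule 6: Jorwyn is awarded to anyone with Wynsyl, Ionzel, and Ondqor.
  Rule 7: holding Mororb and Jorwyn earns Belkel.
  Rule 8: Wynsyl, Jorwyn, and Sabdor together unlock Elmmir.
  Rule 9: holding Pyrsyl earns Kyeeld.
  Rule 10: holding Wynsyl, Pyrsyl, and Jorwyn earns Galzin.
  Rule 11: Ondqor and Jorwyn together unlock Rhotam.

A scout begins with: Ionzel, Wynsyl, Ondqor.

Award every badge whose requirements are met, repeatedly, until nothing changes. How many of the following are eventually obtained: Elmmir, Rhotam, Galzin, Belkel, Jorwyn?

With Wynsyl, Ionzel, and Ondqor, Jorwyn is earned (Rule 6).
With Ondqor and Jorwyn, Rhotam is earned (Rule 11).
With Ionzel, Jorwyn, and Ondqor, Sabdor is earned (Rule 4).
With Wynsyl, Jorwyn, and Sabdor, Elmmir is earned (Rule 8).
With Ionzel and Elmmir, Belkel is earned (Rule 1).
Elmmir: reached.
Rhotam: reached.
Galzin would need Wynsyl, Pyrsyl, and Jorwyn (Rule 10), but Pyrsyl is never earned.
Belkel: reached.
Jorwyn: reached.
Reached: Elmmir, Rhotam, Belkel, and Jorwyn — 4 of the 5.

4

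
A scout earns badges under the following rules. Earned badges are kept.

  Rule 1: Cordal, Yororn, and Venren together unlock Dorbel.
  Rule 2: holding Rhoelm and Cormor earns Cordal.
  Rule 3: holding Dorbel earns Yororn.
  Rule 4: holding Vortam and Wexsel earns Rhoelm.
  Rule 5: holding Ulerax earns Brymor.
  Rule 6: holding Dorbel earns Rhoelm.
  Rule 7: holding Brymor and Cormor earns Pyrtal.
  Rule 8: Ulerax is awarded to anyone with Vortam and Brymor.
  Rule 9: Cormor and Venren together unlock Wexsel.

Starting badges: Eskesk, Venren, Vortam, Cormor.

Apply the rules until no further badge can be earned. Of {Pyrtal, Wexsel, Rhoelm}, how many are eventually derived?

With Cormor and Venren, Wexsel is earned (Rule 9).
With Vortam and Wexsel, Rhoelm is earned (Rule 4).
Pyrtal would need Brymor and Cormor (Rule 7), but Brymor is never earned.
Wexsel: reached.
Rhoelm: reached.
Reached: Wexsel and Rhoelm — 2 of the 3.

2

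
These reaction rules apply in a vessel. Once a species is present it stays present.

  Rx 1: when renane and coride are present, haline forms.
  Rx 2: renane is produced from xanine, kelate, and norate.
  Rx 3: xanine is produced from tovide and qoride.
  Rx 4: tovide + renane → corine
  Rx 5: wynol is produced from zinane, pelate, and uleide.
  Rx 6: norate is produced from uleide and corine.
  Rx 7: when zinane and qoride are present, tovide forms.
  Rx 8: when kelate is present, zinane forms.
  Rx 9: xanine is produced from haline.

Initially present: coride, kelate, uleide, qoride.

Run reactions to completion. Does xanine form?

Yes

kelate present → zinane forms (Rx 8).
zinane and qoride present → tovide forms (Rx 7).
tovide and qoride present → xanine forms (Rx 3).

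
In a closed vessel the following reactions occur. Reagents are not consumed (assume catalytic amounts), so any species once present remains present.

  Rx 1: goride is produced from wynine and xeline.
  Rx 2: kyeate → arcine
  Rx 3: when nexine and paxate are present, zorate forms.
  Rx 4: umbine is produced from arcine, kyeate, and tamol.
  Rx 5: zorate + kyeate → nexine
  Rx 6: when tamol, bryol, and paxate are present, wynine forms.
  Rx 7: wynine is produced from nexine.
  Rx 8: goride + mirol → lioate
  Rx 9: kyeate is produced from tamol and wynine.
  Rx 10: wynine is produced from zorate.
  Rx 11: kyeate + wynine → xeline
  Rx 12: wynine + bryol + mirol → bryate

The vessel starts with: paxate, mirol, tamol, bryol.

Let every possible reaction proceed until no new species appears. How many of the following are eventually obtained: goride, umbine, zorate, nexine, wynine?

tamol, bryol, and paxate present → wynine forms (Rx 6).
tamol and wynine present → kyeate forms (Rx 9).
kyeate and wynine present → xeline forms (Rx 11).
kyeate present → arcine forms (Rx 2).
arcine, kyeate, and tamol present → umbine forms (Rx 4).
wynine and xeline present → goride forms (Rx 1).
goride: reached.
umbine: reached.
zorate would need nexine and paxate (Rx 3), but nexine never forms.
nexine would need zorate and kyeate (Rx 5), but zorate never forms.
wynine: reached.
Reached: goride, umbine, and wynine — 3 of the 5.

3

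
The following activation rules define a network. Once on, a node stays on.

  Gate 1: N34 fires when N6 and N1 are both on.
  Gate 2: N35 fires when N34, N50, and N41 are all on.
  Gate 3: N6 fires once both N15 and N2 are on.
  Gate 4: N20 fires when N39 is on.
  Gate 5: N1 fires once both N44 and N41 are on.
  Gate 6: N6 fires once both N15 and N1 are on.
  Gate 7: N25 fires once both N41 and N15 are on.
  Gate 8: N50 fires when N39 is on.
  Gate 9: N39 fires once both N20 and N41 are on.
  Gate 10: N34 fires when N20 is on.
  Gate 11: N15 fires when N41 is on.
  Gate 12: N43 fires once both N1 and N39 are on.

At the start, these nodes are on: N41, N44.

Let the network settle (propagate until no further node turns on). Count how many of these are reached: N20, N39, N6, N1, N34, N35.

3

Gate 5: N44 and N41 on → N1 on.
Gate 11: N41 on → N15 on.
Gate 6: N15 and N1 on → N6 on.
N6 and N1 are on, so N34 fires (Gate 1).
N20 would need N39 (Gate 4), but N39 never turns on.
N39 would need N20 and N41 (Gate 9), but N20 never turns on.
N6: reached.
N1: reached.
N34: reached.
N35 would need N34, N50, and N41 (Gate 2), but N50 never turns on.
Reached: N6, N1, and N34 — 3 of the 6.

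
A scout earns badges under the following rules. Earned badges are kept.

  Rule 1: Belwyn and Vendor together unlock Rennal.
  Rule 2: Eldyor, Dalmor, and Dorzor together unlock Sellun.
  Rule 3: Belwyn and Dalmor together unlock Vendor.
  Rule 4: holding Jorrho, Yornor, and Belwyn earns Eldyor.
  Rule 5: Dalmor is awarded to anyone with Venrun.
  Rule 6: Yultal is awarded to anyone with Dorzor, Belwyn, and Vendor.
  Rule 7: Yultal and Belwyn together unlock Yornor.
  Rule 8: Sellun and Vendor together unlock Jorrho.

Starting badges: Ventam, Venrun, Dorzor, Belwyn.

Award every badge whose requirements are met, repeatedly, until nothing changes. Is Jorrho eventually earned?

Jorrho would need Sellun and Vendor (Rule 8), but Sellun is never earned.

No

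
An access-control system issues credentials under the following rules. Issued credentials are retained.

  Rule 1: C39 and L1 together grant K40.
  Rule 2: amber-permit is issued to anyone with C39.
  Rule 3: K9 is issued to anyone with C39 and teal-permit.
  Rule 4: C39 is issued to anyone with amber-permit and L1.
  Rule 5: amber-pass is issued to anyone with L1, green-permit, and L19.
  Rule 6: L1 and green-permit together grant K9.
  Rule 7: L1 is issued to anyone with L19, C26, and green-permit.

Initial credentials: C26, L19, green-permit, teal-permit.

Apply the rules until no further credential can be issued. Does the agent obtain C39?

C39 would need amber-permit and L1 (Rule 4), but amber-permit is never granted.

No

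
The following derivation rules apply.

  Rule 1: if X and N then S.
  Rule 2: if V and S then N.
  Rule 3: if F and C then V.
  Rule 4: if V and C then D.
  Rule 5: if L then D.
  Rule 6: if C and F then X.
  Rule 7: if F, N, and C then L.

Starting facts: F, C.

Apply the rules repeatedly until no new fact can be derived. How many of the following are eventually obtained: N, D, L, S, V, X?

From F and C, Rule 3 gives V.
From C and F, Rule 6 gives X.
V and C hold, so D follows (Rule 4).
N would need V and S (Rule 2), but S is never established.
D: reached.
L would need F, N, and C (Rule 7), but N is never established.
S would need X and N (Rule 1), but N is never established.
V: reached.
X: reached.
Reached: D, V, and X — 3 of the 6.

3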